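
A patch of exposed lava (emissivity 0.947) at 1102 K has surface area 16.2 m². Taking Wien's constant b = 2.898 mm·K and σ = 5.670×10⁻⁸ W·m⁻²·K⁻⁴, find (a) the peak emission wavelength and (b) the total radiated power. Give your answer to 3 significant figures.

(a) λ_max = b/T = 2.898×10⁻³/1102 = 2.630×10⁻⁶ m = 2.63×10³ nm.
Area A = 16.2 m².
(b) P = εσAT⁴ = 0.947×5.670×10⁻⁸×16.2×(1102)⁴ = 1.28×10⁶ W.

λ_max ≈ 2.63×10³ nm; P ≈ 1.28×10⁶ W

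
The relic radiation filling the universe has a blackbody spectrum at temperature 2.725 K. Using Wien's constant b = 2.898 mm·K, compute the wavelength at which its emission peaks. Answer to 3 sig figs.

Wien's displacement law: λ_max = b/T = (2.898×10⁻³ m·K)/(2.725 K) = 1.063×10⁻³ m.
That is 1.06×10⁻³ m, in the microwave range.

λ_max ≈ 1.06×10⁻³ m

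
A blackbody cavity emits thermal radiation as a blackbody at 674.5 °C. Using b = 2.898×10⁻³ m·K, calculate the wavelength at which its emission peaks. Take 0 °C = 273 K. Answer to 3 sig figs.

λ_max ≈ 3.06 μm

T = 674.5 °C + 273 = 947.5 K.
Wien's displacement law: λ_max = b/T = (2.898×10⁻³ m·K)/(947.5 K) = 3.059×10⁻⁶ m.
That is 3.06 μm, in the infrared range.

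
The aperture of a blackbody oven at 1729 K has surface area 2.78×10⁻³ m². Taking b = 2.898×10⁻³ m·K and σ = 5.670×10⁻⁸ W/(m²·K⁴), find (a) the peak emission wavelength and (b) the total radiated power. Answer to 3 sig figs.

(a) λ_max = b/T = 2.898×10⁻³/1729 = 1.676×10⁻⁶ m = 1.68 μm.
Area A = 2.78×10⁻³ m².
(b) P = σAT⁴ = 5.670×10⁻⁸×2.78×10⁻³×(1729)⁴ = 1.41×10³ W.

λ_max ≈ 1.68 μm; P ≈ 1.41×10³ W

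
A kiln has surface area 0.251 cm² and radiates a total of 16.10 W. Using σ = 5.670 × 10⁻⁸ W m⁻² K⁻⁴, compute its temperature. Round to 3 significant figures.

Area A = 0.251 cm² = 2.51×10⁻⁵ m².
P = σAT⁴ ⇒ T = (P/(σA))^(1/4) = (16.10/(5.670×10⁻⁸×2.51×10⁻⁵))^(1/4) = 1.83×10³ K.

T ≈ 1.83×10³ K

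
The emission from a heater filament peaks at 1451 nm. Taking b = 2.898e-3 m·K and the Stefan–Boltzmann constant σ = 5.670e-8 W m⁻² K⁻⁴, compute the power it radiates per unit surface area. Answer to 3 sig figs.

I ≈ 9.02×10⁵ W/m²

Wien's law: T = b/λ_max = 2.898×10⁻³/1.451×10⁻⁶ = 1997.24 K.
Then I = σT⁴ = 5.670×10⁻⁸×(1997.24)⁴ = 9.02×10⁵ W/m².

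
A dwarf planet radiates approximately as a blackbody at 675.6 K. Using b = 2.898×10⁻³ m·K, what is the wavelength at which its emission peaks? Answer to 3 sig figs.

Wien's displacement law: λ_max = b/T = (2.898×10⁻³ m·K)/(675.6 K) = 4.290×10⁻⁶ m.
That is 4.29 μm, in the infrared range.

λ_max ≈ 4.29 μm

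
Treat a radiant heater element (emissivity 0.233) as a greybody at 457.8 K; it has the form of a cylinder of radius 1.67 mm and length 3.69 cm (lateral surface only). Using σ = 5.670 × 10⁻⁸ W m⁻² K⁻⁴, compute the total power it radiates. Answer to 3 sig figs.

Lateral area A = 2πrL = 2π×1.67×10⁻³×0.0369 = 3.87189×10⁻⁴ m².
P = εσAT⁴ = 0.233 × 5.670×10⁻⁸ × 3.87189×10⁻⁴ × (457.8)⁴ = 0.225 W.

P ≈ 0.225 W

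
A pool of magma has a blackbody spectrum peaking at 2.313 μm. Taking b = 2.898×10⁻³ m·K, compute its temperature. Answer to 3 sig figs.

T ≈ 1.25×10³ K

Wien's law gives T = b/λ_max = (2.898×10⁻³ m·K)/(2.313×10⁻⁶ m) = 1.25×10³ K.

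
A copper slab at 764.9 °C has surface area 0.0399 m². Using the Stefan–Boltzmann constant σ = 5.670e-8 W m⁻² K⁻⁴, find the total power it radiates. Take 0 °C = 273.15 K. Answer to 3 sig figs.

T = 764.9 °C + 273.15 = 1038.05 K.
Area A = 0.0399 m².
P = σAT⁴ = 5.670×10⁻⁸ × 0.0399 × (1038.05)⁴ = 2.63×10³ W.

P ≈ 2.63×10³ W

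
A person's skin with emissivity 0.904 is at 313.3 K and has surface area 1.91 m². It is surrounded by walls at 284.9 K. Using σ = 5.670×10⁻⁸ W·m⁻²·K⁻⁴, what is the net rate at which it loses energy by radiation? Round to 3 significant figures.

Area A = 1.91 m².
Net radiated power P_net = εσA(T⁴ − T₀⁴) = 0.904×5.670×10⁻⁸×1.91×(313.3⁴ − 284.9⁴).
T⁴ − T₀⁴ = 9.63478×10⁹ − 6.58825×10⁹ = 3.04653×10⁹ K⁴, so P_net = 298 W.

Net loss ≈ 298 W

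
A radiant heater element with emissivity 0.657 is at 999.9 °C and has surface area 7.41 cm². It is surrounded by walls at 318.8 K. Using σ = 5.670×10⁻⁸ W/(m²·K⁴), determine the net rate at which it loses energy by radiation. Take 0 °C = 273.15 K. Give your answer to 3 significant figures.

Net loss ≈ 72.2 W

T = 999.9 °C + 273.15 = 1273.05 K.
Area A = 7.41 cm² = 7.41×10⁻⁴ m².
Net radiated power P_net = εσA(T⁴ − T₀⁴) = 0.657×5.670×10⁻⁸×7.41×10⁻⁴×(1273.05⁴ − 318.8⁴).
T⁴ − T₀⁴ = 2.62653×10¹² − 1.03294×10¹⁰ = 2.61620×10¹² K⁴, so P_net = 72.2 W.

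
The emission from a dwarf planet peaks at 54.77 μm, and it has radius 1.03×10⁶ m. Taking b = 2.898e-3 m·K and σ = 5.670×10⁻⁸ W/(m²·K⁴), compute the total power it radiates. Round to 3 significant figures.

Wien's law: T = b/λ_max = 2.898×10⁻³/5.477×10⁻⁵ = 52.9122 K.
Surface area A = 4πR² = 4π(1.03×10⁶ m)² = 1.33317×10¹³ m².
Then P = σAT⁴ = 5.670×10⁻⁸×1.33317×10¹³×(52.9122)⁴ = 5.93×10¹² W.

P ≈ 5.93×10¹² W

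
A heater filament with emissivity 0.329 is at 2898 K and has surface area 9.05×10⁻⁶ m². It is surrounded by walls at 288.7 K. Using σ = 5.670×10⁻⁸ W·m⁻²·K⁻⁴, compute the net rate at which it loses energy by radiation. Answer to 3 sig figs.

Area A = 9.05×10⁻⁶ m².
Net radiated power P_net = εσA(T⁴ − T₀⁴) = 0.329×5.670×10⁻⁸×9.05×10⁻⁶×(2898⁴ − 288.7⁴).
T⁴ − T₀⁴ = 7.05332×10¹³ − 6.94684×10⁹ = 7.05263×10¹³ K⁴, so P_net = 11.9 W.

Net loss ≈ 11.9 W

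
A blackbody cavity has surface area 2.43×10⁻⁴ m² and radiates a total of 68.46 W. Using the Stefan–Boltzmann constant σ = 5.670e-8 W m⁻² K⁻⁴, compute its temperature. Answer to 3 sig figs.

T ≈ 1.49×10³ K

Area A = 2.43×10⁻⁴ m².
P = σAT⁴ ⇒ T = (P/(σA))^(1/4) = (68.46/(5.670×10⁻⁸×2.43×10⁻⁴))^(1/4) = 1.49×10³ K.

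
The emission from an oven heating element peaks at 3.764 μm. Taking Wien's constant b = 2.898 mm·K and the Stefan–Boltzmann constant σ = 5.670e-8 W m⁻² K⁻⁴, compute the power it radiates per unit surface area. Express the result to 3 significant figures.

I ≈ 1.99×10⁴ W/m²

Wien's law: T = b/λ_max = 2.898×10⁻³/3.764×10⁻⁶ = 769.926 K.
Then I = σT⁴ = 5.670×10⁻⁸×(769.926)⁴ = 1.99×10⁴ W/m².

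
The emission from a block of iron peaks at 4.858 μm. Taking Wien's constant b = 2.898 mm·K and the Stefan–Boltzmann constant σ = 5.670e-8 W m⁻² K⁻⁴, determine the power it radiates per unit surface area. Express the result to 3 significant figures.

Wien's law: T = b/λ_max = 2.898×10⁻³/4.858×10⁻⁶ = 596.542 K.
Then I = σT⁴ = 5.670×10⁻⁸×(596.542)⁴ = 7.18×10³ W/m².

I ≈ 7.18×10³ W/m²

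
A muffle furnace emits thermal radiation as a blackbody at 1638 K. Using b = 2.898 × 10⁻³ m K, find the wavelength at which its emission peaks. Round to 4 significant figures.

λ_max ≈ 1.769 μm

Wien's displacement law: λ_max = b/T = (2.898×10⁻³ m·K)/(1638 K) = 1.7692×10⁻⁶ m.
That is 1.769 μm, in the infrared range.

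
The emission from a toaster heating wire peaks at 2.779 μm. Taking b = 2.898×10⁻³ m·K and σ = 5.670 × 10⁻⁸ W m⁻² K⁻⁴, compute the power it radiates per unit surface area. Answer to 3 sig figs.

I ≈ 6.71×10⁴ W/m²

Wien's law: T = b/λ_max = 2.898×10⁻³/2.779×10⁻⁶ = 1042.82 K.
Then I = σT⁴ = 5.670×10⁻⁸×(1042.82)⁴ = 6.71×10⁴ W/m².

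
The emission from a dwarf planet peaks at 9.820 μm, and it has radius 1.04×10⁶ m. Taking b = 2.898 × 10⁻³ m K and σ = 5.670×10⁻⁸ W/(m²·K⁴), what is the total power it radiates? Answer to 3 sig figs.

Wien's law: T = b/λ_max = 2.898×10⁻³/9.820×10⁻⁶ = 295.112 K.
Surface area A = 4πR² = 4π(1.04×10⁶ m)² = 1.35918×10¹³ m².
Then P = σAT⁴ = 5.670×10⁻⁸×1.35918×10¹³×(295.112)⁴ = 5.85×10¹⁵ W.

P ≈ 5.85×10¹⁵ W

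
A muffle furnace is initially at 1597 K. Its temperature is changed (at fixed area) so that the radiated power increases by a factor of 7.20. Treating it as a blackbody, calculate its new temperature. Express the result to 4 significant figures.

P ∝ T⁴, so T₂/T₁ = (P₂/P₁)^(1/4) = (7.20)^(1/4) = 1.63807.
T₂ = 1597 × 1.63807 = 2616 K.

T₂ ≈ 2616 K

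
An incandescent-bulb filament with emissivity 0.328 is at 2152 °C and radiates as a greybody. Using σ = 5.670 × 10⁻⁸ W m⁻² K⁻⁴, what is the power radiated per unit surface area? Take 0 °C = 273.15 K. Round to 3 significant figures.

T = 2152 °C + 273.15 = 2425.15 K.
Stefan–Boltzmann: I = εσT⁴ = 0.328 × 5.670×10⁻⁸ × (2425.15)⁴ = 6.43×10⁵ W/m².

I ≈ 6.43×10⁵ W/m²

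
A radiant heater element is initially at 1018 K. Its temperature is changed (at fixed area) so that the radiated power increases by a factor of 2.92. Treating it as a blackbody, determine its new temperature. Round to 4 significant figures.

T₂ ≈ 1331 K

P ∝ T⁴, so T₂/T₁ = (P₂/P₁)^(1/4) = (2.92)^(1/4) = 1.30721.
T₂ = 1018 × 1.30721 = 1331 K.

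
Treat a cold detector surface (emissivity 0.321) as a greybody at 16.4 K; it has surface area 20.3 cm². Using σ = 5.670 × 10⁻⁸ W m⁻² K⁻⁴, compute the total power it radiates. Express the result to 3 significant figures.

Area A = 20.3 cm² = 2.03×10⁻³ m².
P = εσAT⁴ = 0.321 × 5.670×10⁻⁸ × 2.03×10⁻³ × (16.4)⁴ = 2.67×10⁻⁶ W.

P ≈ 2.67×10⁻⁶ W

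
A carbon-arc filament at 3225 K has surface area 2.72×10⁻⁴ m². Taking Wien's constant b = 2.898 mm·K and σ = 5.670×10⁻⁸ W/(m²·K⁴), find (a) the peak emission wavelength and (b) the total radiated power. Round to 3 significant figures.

λ_max ≈ 899 nm; P ≈ 1.67×10³ W

(a) λ_max = b/T = 2.898×10⁻³/3225 = 8.986×10⁻⁷ m = 899 nm.
Area A = 2.72×10⁻⁴ m².
(b) P = σAT⁴ = 5.670×10⁻⁸×2.72×10⁻⁴×(3225)⁴ = 1.67×10³ W.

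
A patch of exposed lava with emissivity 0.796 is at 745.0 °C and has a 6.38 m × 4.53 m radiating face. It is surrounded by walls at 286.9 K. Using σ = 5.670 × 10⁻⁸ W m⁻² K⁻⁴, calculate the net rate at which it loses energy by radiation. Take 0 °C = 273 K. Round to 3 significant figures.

Net loss ≈ 1.39×10⁶ W

T = 745.0 °C + 273 = 1018.0 K.
Area A = 6.38 × 4.53 = 28.9014 m².
Net radiated power P_net = εσA(T⁴ − T₀⁴) = 0.796×5.670×10⁻⁸×28.9014×(1018.0⁴ − 286.9⁴).
T⁴ − T₀⁴ = 1.07397×10¹² − 6.77520×10⁹ = 1.06719×10¹² K⁴, so P_net = 1.39×10⁶ W.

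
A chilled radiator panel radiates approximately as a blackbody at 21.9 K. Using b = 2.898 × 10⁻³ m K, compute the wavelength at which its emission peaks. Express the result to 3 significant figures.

Wien's displacement law: λ_max = b/T = (2.898×10⁻³ m·K)/(21.9 K) = 1.323×10⁻⁴ m.
That is 1.32×10⁻⁴ m, in the infrared range.

λ_max ≈ 1.32×10⁻⁴ m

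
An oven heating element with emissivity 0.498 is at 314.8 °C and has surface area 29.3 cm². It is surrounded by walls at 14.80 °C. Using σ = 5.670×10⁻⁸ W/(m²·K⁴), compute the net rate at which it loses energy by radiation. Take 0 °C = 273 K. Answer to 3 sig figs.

Net loss ≈ 9.31 W

T = 314.8 °C + 273 = 587.8 K.
Surroundings: T = 14.80 °C + 273 = 287.80 K.
Area A = 29.3 cm² = 2.93×10⁻³ m².
Net radiated power P_net = εσA(T⁴ − T₀⁴) = 0.498×5.670×10⁻⁸×2.93×10⁻³×(587.8⁴ − 287.80⁴).
T⁴ − T₀⁴ = 1.19376×10¹¹ − 6.86062×10⁹ = 1.12515×10¹¹ K⁴, so P_net = 9.31 W.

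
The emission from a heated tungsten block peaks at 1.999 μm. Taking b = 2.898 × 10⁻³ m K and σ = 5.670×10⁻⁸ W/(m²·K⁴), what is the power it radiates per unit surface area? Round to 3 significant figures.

Wien's law: T = b/λ_max = 2.898×10⁻³/1.999×10⁻⁶ = 1449.72 K.
Then I = σT⁴ = 5.670×10⁻⁸×(1449.72)⁴ = 2.50×10⁵ W/m².

I ≈ 2.50×10⁵ W/m²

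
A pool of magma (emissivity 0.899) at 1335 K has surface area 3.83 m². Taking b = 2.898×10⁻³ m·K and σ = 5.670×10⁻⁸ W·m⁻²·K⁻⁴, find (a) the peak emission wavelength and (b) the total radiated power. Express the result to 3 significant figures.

λ_max ≈ 2.17×10³ nm; P ≈ 6.20×10⁵ W

(a) λ_max = b/T = 2.898×10⁻³/1335 = 2.171×10⁻⁶ m = 2.17×10³ nm.
Area A = 3.83 m².
(b) P = εσAT⁴ = 0.899×5.670×10⁻⁸×3.83×(1335)⁴ = 6.20×10⁵ W.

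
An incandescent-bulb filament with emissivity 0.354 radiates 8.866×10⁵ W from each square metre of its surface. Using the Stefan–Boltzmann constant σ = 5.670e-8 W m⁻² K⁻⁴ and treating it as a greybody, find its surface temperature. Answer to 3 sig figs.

T ≈ 2.58×10³ K

I = εσT⁴, so T = (I/εσ)^(1/4) = (8.866×10⁵/(0.354×5.670×10⁻⁸))^(1/4) = 2.58×10³ K.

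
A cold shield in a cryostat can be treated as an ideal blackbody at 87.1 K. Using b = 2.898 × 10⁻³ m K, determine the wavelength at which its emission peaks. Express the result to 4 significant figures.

Wien's displacement law: λ_max = b/T = (2.898×10⁻³ m·K)/(87.1 K) = 3.3272×10⁻⁵ m.
That is 33.27 μm, in the infrared range.

λ_max ≈ 33.27 μm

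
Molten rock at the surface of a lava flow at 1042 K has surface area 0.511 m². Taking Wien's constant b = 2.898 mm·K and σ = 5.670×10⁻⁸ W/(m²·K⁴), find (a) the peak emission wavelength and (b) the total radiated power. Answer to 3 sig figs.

(a) λ_max = b/T = 2.898×10⁻³/1042 = 2.781×10⁻⁶ m = 2.78×10³ nm.
Area A = 0.511 m².
(b) P = σAT⁴ = 5.670×10⁻⁸×0.511×(1042)⁴ = 3.42×10⁴ W.

λ_max ≈ 2.78×10³ nm; P ≈ 3.42×10⁴ W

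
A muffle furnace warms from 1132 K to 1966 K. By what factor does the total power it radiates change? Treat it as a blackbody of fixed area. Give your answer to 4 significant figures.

P₂/P₁ ≈ 9.098

P ∝ T⁴, so P₂/P₁ = (T₂/T₁)⁴ = (1966/1132)⁴ = (1.73675)⁴ = 9.098.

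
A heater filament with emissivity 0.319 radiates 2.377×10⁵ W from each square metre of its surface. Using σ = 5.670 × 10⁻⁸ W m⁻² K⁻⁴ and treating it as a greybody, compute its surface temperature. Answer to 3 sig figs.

I = εσT⁴, so T = (I/εσ)^(1/4) = (2.377×10⁵/(0.319×5.670×10⁻⁸))^(1/4) = 1.90×10³ K.

T ≈ 1.90×10³ K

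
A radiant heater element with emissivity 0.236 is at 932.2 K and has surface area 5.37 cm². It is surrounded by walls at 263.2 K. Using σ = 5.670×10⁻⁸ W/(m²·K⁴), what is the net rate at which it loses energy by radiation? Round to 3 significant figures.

Area A = 5.37 cm² = 5.37×10⁻⁴ m².
Net radiated power P_net = εσA(T⁴ − T₀⁴) = 0.236×5.670×10⁻⁸×5.37×10⁻⁴×(932.2⁴ − 263.2⁴).
T⁴ − T₀⁴ = 7.55156×10¹¹ − 4.79892×10⁹ = 7.50357×10¹¹ K⁴, so P_net = 5.39 W.

Net loss ≈ 5.39 W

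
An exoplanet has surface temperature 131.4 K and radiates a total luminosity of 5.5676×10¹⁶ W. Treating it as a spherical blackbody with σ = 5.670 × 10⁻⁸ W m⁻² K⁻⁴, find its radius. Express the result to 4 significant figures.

L = 4πR²σT⁴ ⇒ R = √(L/(4πσT⁴)).
σT⁴ = 16.9030 W/m², so R = √(5.5676×10¹⁶/(4π×16.9030)) = 1.619×10⁷ m.

R ≈ 1.619×10⁷ m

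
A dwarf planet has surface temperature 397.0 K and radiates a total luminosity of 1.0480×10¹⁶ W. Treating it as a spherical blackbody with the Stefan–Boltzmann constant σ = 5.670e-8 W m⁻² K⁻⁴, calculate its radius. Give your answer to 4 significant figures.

L = 4πR²σT⁴ ⇒ R = √(L/(4πσT⁴)).
σT⁴ = 1408.46 W/m², so R = √(1.0480×10¹⁶/(4π×1408.46)) = 7.695×10⁵ m.

R ≈ 7.695×10⁵ m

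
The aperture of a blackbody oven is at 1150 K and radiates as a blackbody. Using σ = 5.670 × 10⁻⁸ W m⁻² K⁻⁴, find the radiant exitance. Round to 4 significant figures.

I ≈ 9.917×10⁴ W/m²

Stefan–Boltzmann: I = σT⁴ = 5.670×10⁻⁸ × (1150)⁴ = 9.917×10⁴ W/m².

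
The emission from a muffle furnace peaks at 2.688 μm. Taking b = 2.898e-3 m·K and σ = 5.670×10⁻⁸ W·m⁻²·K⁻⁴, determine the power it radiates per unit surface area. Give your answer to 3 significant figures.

I ≈ 7.66×10⁴ W/m²

Wien's law: T = b/λ_max = 2.898×10⁻³/2.688×10⁻⁶ = 1078.12 K.
Then I = σT⁴ = 5.670×10⁻⁸×(1078.12)⁴ = 7.66×10⁴ W/m².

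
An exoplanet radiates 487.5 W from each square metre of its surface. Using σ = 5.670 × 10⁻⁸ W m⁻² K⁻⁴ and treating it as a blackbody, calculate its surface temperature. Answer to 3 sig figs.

I = σT⁴, so T = (I/σ)^(1/4) = (487.5/(5.670×10⁻⁸))^(1/4) = 305 K.

T ≈ 305 K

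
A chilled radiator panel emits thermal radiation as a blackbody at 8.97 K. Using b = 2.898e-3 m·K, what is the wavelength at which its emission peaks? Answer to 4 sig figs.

Wien's displacement law: λ_max = b/T = (2.898×10⁻³ m·K)/(8.97 K) = 3.2308×10⁻⁴ m.
That is 3.231×10⁻⁴ m, in the infrared range.

λ_max ≈ 3.231×10⁻⁴ m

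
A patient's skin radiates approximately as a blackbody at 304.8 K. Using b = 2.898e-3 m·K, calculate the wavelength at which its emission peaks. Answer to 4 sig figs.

λ_max ≈ 9.508 μm

Wien's displacement law: λ_max = b/T = (2.898×10⁻³ m·K)/(304.8 K) = 9.5079×10⁻⁶ m.
That is 9.508 μm, in the infrared range.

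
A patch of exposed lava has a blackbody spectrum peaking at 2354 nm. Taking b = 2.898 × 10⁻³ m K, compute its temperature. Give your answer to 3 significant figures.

T ≈ 1.23×10³ K

Wien's law gives T = b/λ_max = (2.898×10⁻³ m·K)/(2.354×10⁻⁶ m) = 1.23×10³ K.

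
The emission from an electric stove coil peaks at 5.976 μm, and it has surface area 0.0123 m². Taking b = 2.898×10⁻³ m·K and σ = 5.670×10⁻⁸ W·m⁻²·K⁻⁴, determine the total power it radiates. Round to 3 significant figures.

Wien's law: T = b/λ_max = 2.898×10⁻³/5.976×10⁻⁶ = 484.940 K.
Area A = 0.0123 m².
Then P = σAT⁴ = 5.670×10⁻⁸×0.0123×(484.940)⁴ = 38.6 W.

P ≈ 38.6 W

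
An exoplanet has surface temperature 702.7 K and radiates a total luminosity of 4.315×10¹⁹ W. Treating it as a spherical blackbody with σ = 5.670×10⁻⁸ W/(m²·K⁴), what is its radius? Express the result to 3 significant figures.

L = 4πR²σT⁴ ⇒ R = √(L/(4πσT⁴)).
σT⁴ = 13824.9 W/m², so R = √(4.315×10¹⁹/(4π×13824.9)) = 1.58×10⁷ m.

R ≈ 1.58×10⁷ m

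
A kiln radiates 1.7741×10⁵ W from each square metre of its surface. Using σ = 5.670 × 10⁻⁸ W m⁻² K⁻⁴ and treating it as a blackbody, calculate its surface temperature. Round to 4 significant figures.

T ≈ 1330 K

I = σT⁴, so T = (I/σ)^(1/4) = (1.7741×10⁵/(5.670×10⁻⁸))^(1/4) = 1330 K.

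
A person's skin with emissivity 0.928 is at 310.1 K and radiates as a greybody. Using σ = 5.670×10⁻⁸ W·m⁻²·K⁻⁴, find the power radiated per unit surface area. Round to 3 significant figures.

I ≈ 487 W/m²

Stefan–Boltzmann: I = εσT⁴ = 0.928 × 5.670×10⁻⁸ × (310.1)⁴ = 487 W/m².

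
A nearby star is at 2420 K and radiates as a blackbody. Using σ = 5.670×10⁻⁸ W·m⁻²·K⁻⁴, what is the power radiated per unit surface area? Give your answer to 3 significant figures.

Stefan–Boltzmann: I = σT⁴ = 5.670×10⁻⁸ × (2420)⁴ = 1.94×10⁶ W/m².

I ≈ 1.94×10⁶ W/m²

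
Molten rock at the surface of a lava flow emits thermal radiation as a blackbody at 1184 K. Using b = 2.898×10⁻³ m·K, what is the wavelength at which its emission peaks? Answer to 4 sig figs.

λ_max ≈ 2.448 μm

Wien's displacement law: λ_max = b/T = (2.898×10⁻³ m·K)/(1184 K) = 2.4476×10⁻⁶ m.
That is 2.448 μm, in the infrared range.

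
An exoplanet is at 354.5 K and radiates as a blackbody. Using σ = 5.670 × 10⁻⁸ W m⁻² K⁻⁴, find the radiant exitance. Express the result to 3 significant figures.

I ≈ 895 W/m²

Stefan–Boltzmann: I = σT⁴ = 5.670×10⁻⁸ × (354.5)⁴ = 895 W/m².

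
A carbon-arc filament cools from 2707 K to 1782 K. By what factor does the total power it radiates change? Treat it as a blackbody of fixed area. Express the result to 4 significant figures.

P ∝ T⁴, so P₂/P₁ = (T₂/T₁)⁴ = (1782/2707)⁴ = (0.658293)⁴ = 0.1878.

P₂/P₁ ≈ 0.1878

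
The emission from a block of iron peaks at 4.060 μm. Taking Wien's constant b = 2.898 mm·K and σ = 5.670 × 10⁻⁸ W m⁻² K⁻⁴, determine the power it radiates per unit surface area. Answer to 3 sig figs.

Wien's law: T = b/λ_max = 2.898×10⁻³/4.060×10⁻⁶ = 713.793 K.
Then I = σT⁴ = 5.670×10⁻⁸×(713.793)⁴ = 1.47×10⁴ W/m².

I ≈ 1.47×10⁴ W/m²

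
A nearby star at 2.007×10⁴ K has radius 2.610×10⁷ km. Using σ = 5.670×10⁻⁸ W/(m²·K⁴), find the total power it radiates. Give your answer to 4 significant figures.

Surface area A = 4πR² = 4π(2.610×10¹⁰ m)² = 8.56034×10²¹ m².
P = σAT⁴ = 5.670×10⁻⁸ × 8.56034×10²¹ × (2.007×10⁴)⁴ = 7.875×10³¹ W.

P ≈ 7.875×10³¹ W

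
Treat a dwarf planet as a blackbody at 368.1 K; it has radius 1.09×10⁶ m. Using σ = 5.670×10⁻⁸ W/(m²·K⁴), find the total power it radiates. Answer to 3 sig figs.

Surface area A = 4πR² = 4π(1.09×10⁶ m)² = 1.49301×10¹³ m².
P = σAT⁴ = 5.670×10⁻⁸ × 1.49301×10¹³ × (368.1)⁴ = 1.55×10¹⁶ W.

P ≈ 1.55×10¹⁶ W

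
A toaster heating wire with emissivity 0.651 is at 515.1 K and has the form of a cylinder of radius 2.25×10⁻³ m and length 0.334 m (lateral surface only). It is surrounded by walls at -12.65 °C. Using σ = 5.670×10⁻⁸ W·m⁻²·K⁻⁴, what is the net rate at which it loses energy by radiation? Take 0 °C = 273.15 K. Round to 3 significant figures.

Surroundings: T = -12.65 °C + 273.15 = 260.50 K.
Lateral area A = 2πrL = 2π×2.25×10⁻³×0.334 = 4.72181×10⁻³ m².
Net radiated power P_net = εσA(T⁴ − T₀⁴) = 0.651×5.670×10⁻⁸×4.72181×10⁻³×(515.1⁴ − 260.50⁴).
T⁴ − T₀⁴ = 7.03990×10¹⁰ − 4.60501×10⁹ = 6.57940×10¹⁰ K⁴, so P_net = 11.5 W.

Net loss ≈ 11.5 W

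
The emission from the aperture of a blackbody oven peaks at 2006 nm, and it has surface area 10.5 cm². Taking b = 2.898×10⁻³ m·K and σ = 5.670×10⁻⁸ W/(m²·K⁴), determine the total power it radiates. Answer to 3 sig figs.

P ≈ 259 W

Wien's law: T = b/λ_max = 2.898×10⁻³/2.006×10⁻⁶ = 1444.67 K.
Area A = 10.5 cm² = 1.05×10⁻³ m².
Then P = σAT⁴ = 5.670×10⁻⁸×1.05×10⁻³×(1444.67)⁴ = 259 W.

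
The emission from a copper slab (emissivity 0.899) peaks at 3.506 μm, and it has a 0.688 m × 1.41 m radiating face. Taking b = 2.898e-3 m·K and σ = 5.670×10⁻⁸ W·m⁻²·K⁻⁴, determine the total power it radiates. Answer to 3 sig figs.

Wien's law: T = b/λ_max = 2.898×10⁻³/3.506×10⁻⁶ = 826.583 K.
Area A = 0.688 × 1.41 = 0.97008 m².
Then P = εσAT⁴ = 0.899×5.670×10⁻⁸×0.97008×(826.583)⁴ = 2.31×10⁴ W.

P ≈ 2.31×10⁴ W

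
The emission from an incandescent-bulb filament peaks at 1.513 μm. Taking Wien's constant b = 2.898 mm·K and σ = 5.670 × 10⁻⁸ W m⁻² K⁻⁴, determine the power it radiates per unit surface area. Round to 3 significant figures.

I ≈ 7.63×10⁵ W/m²

Wien's law: T = b/λ_max = 2.898×10⁻³/1.513×10⁻⁶ = 1915.40 K.
Then I = σT⁴ = 5.670×10⁻⁸×(1915.40)⁴ = 7.63×10⁵ W/m².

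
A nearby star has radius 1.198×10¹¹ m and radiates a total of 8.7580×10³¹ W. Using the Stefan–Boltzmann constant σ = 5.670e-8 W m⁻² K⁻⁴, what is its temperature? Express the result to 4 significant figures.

Surface area A = 4πR² = 4π(1.198×10¹¹ m)² = 1.80353×10²³ m².
P = σAT⁴ ⇒ T = (P/(σA))^(1/4) = (8.7580×10³¹/(5.670×10⁻⁸×1.80353×10²³))^(1/4) = 9620 K.

T ≈ 9620 K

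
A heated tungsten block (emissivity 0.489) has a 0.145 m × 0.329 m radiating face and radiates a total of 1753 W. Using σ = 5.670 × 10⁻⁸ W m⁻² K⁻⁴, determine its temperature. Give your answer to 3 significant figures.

T ≈ 1.07×10³ K

Area A = 0.145 × 0.329 = 0.047705 m².
P = εσAT⁴ ⇒ T = (P/(εσA))^(1/4) = (1753/(0.489×5.670×10⁻⁸×0.047705))^(1/4) = 1.07×10³ K.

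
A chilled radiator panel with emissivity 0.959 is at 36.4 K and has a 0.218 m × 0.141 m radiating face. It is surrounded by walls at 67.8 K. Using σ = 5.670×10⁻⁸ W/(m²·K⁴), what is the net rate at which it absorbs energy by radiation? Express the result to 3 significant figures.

Area A = 0.218 × 0.141 = 0.030738 m².
Net radiated power P_net = εσA(T⁴ − T₀⁴) = 0.959×5.670×10⁻⁸×0.030738×(36.4⁴ − 67.8⁴).
T⁴ − T₀⁴ = 1.75552×10⁶ − 2.11309×10⁷ = -1.93754×10⁷ K⁴, so P_net = -0.0324 W — negative, meaning a net gain of 0.0324 W.

Net gain ≈ 0.0324 W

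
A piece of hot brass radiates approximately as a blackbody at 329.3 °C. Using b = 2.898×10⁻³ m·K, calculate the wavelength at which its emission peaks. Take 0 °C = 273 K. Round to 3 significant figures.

λ_max ≈ 4.81 μm

T = 329.3 °C + 273 = 602.3 K.
Wien's displacement law: λ_max = b/T = (2.898×10⁻³ m·K)/(602.3 K) = 4.812×10⁻⁶ m.
That is 4.81 μm, in the infrared range.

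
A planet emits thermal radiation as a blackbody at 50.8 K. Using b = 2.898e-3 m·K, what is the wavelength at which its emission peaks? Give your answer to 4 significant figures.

λ_max ≈ 57.05 μm

Wien's displacement law: λ_max = b/T = (2.898×10⁻³ m·K)/(50.8 K) = 5.7047×10⁻⁵ m.
That is 57.05 μm, in the infrared range.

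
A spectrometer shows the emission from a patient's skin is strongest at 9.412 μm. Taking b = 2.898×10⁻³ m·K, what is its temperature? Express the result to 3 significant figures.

Wien's law gives T = b/λ_max = (2.898×10⁻³ m·K)/(9.412×10⁻⁶ m) = 308 K.

T ≈ 308 K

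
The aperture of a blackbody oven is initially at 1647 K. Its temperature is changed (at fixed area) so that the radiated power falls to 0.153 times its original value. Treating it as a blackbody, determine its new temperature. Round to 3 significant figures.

T₂ ≈ 1.03×10³ K

P ∝ T⁴, so T₂/T₁ = (P₂/P₁)^(1/4) = (0.153)^(1/4) = 0.625422.
T₂ = 1647 × 0.625422 = 1.03×10³ K.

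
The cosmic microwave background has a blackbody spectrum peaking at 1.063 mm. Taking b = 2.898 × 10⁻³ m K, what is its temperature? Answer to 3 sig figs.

Wien's law gives T = b/λ_max = (2.898×10⁻³ m·K)/(1.063×10⁻³ m) = 2.73 K.

T ≈ 2.73 K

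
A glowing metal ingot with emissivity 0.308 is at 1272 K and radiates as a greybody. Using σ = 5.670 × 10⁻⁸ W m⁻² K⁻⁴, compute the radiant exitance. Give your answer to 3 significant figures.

I ≈ 4.57×10⁴ W/m²

Stefan–Boltzmann: I = εσT⁴ = 0.308 × 5.670×10⁻⁸ × (1272)⁴ = 4.57×10⁴ W/m².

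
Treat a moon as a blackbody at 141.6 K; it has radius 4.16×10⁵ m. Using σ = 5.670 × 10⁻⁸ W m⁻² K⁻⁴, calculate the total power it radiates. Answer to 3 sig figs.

P ≈ 4.96×10¹³ W

Surface area A = 4πR² = 4π(4.16×10⁵ m)² = 2.17469×10¹² m².
P = σAT⁴ = 5.670×10⁻⁸ × 2.17469×10¹² × (141.6)⁴ = 4.96×10¹³ W.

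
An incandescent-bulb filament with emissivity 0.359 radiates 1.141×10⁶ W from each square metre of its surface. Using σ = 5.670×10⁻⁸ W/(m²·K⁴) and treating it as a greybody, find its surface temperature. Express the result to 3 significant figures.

I = εσT⁴, so T = (I/εσ)^(1/4) = (1.141×10⁶/(0.359×5.670×10⁻⁸))^(1/4) = 2.74×10³ K.

T ≈ 2.74×10³ K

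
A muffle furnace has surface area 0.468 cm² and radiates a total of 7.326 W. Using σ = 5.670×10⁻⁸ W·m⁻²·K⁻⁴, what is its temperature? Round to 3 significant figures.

Area A = 0.468 cm² = 4.68×10⁻⁵ m².
P = σAT⁴ ⇒ T = (P/(σA))^(1/4) = (7.326/(5.670×10⁻⁸×4.68×10⁻⁵))^(1/4) = 1.29×10³ K.

T ≈ 1.29×10³ K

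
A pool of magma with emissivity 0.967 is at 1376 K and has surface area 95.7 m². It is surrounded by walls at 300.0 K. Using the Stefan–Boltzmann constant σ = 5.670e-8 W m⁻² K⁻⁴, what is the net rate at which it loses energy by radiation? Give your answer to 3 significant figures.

Area A = 95.7 m².
Net radiated power P_net = εσA(T⁴ − T₀⁴) = 0.967×5.670×10⁻⁸×95.7×(1376⁴ − 300.0⁴).
T⁴ − T₀⁴ = 3.58487×10¹² − 8.10000×10⁹ = 3.57677×10¹² K⁴, so P_net = 1.88×10⁷ W.

Net loss ≈ 1.88×10⁷ W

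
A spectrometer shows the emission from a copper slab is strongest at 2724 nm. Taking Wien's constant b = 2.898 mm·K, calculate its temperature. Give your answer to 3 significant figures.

Wien's law gives T = b/λ_max = (2.898×10⁻³ m·K)/(2.724×10⁻⁶ m) = 1.06×10³ K.

T ≈ 1.06×10³ K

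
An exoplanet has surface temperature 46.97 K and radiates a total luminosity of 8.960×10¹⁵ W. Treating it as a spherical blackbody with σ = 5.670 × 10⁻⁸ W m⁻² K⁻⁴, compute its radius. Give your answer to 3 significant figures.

R ≈ 5.08×10⁷ m

L = 4πR²σT⁴ ⇒ R = √(L/(4πσT⁴)).
σT⁴ = 0.275972 W/m², so R = √(8.960×10¹⁵/(4π×0.275972)) = 5.08×10⁷ m.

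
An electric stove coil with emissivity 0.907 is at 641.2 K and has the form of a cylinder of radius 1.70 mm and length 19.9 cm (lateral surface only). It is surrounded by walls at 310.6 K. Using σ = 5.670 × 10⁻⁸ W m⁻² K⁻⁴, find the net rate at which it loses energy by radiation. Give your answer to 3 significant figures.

Lateral area A = 2πrL = 2π×1.70×10⁻³×0.199 = 2.12560×10⁻³ m².
Net radiated power P_net = εσA(T⁴ − T₀⁴) = 0.907×5.670×10⁻⁸×2.12560×10⁻³×(641.2⁴ − 310.6⁴).
T⁴ − T₀⁴ = 1.69034×10¹¹ − 9.30692×10⁹ = 1.59727×10¹¹ K⁴, so P_net = 17.5 W.

Net loss ≈ 17.5 W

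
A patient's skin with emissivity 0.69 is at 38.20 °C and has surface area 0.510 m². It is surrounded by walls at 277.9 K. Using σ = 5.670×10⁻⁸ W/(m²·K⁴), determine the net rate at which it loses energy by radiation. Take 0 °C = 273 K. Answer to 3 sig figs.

Net loss ≈ 68.1 W

T = 38.20 °C + 273 = 311.20 K.
Area A = 0.510 m².
Net radiated power P_net = εσA(T⁴ − T₀⁴) = 0.69×5.670×10⁻⁸×0.510×(311.20⁴ − 277.9⁴).
T⁴ − T₀⁴ = 9.37904×10⁹ − 5.96423×10⁹ = 3.41481×10⁹ K⁴, so P_net = 68.1 W.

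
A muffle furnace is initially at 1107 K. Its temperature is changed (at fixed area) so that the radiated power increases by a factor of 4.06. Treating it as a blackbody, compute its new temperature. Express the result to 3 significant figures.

P ∝ T⁴, so T₂/T₁ = (P₂/P₁)^(1/4) = (4.06)^(1/4) = 1.41949.
T₂ = 1107 × 1.41949 = 1.57×10³ K.

T₂ ≈ 1.57×10³ K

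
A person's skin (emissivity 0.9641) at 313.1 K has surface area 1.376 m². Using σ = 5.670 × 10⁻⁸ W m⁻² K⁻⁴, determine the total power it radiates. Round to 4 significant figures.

Area A = 1.376 m².
P = εσAT⁴ = 0.9641 × 5.670×10⁻⁸ × 1.376 × (313.1)⁴ = 722.9 W.

P ≈ 722.9 W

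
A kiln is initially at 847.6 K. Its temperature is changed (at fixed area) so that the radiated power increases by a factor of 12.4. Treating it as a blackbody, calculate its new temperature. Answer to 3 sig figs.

P ∝ T⁴, so T₂/T₁ = (P₂/P₁)^(1/4) = (12.4)^(1/4) = 1.87653.
T₂ = 847.6 × 1.87653 = 1.59×10³ K.

T₂ ≈ 1.59×10³ K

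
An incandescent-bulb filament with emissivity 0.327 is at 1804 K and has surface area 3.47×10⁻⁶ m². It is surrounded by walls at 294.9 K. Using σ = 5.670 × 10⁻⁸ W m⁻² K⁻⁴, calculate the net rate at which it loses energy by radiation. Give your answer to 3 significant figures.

Area A = 3.47×10⁻⁶ m².
Net radiated power P_net = εσA(T⁴ − T₀⁴) = 0.327×5.670×10⁻⁸×3.47×10⁻⁶×(1804⁴ − 294.9⁴).
T⁴ − T₀⁴ = 1.05912×10¹³ − 7.56309×10⁹ = 1.05836×10¹³ K⁴, so P_net = 0.681 W.

Net loss ≈ 0.681 W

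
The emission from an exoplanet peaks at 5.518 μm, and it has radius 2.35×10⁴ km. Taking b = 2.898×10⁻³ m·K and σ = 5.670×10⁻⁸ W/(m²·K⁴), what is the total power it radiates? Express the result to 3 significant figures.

P ≈ 2.99×10¹⁹ W

Wien's law: T = b/λ_max = 2.898×10⁻³/5.518×10⁻⁶ = 525.190 K.
Surface area A = 4πR² = 4π(2.35×10⁷ m)² = 6.93978×10¹⁵ m².
Then P = σAT⁴ = 5.670×10⁻⁸×6.93978×10¹⁵×(525.190)⁴ = 2.99×10¹⁹ W.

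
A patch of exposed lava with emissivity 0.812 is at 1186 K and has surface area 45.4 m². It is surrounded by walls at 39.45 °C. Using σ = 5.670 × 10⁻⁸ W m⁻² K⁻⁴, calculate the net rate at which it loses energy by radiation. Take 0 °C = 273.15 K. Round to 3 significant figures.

Surroundings: T = 39.45 °C + 273.15 = 312.60 K.
Area A = 45.4 m².
Net radiated power P_net = εσA(T⁴ − T₀⁴) = 0.812×5.670×10⁻⁸×45.4×(1186⁴ − 312.60⁴).
T⁴ − T₀⁴ = 1.97851×10¹² − 9.54896×10⁹ = 1.96896×10¹² K⁴, so P_net = 4.12×10⁶ W.

Net loss ≈ 4.12×10⁶ W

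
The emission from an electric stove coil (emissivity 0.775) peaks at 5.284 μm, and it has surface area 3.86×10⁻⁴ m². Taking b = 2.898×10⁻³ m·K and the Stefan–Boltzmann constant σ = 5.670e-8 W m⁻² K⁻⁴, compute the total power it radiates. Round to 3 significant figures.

Wien's law: T = b/λ_max = 2.898×10⁻³/5.284×10⁻⁶ = 548.448 K.
Area A = 3.86×10⁻⁴ m².
Then P = εσAT⁴ = 0.775×5.670×10⁻⁸×3.86×10⁻⁴×(548.448)⁴ = 1.53 W.

P ≈ 1.53 W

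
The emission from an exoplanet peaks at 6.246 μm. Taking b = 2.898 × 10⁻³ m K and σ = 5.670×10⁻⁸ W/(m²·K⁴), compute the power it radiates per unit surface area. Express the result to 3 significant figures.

Wien's law: T = b/λ_max = 2.898×10⁻³/6.246×10⁻⁶ = 463.977 K.
Then I = σT⁴ = 5.670×10⁻⁸×(463.977)⁴ = 2.63×10³ W/m².

I ≈ 2.63×10³ W/m²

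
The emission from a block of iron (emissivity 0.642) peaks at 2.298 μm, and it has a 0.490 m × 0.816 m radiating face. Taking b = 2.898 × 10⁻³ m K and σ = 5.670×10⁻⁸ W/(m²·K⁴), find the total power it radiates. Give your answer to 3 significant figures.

Wien's law: T = b/λ_max = 2.898×10⁻³/2.298×10⁻⁶ = 1261.10 K.
Area A = 0.490 × 0.816 = 0.39984 m².
Then P = εσAT⁴ = 0.642×5.670×10⁻⁸×0.39984×(1261.10)⁴ = 3.68×10⁴ W.

P ≈ 3.68×10⁴ W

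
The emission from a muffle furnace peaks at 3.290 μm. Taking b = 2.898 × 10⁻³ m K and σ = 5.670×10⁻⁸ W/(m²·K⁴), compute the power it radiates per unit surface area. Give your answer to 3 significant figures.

Wien's law: T = b/λ_max = 2.898×10⁻³/3.290×10⁻⁶ = 880.851 K.
Then I = σT⁴ = 5.670×10⁻⁸×(880.851)⁴ = 3.41×10⁴ W/m².

I ≈ 3.41×10⁴ W/m²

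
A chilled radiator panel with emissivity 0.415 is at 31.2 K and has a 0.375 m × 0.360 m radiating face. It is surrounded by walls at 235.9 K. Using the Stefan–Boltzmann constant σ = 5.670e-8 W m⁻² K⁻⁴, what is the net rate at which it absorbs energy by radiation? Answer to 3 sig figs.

Area A = 0.375 × 0.360 = 0.135 m².
Net radiated power P_net = εσA(T⁴ − T₀⁴) = 0.415×5.670×10⁻⁸×0.135×(31.2⁴ − 235.9⁴).
T⁴ − T₀⁴ = 9.47585×10⁵ − 3.09679×10⁹ = -3.09584×10⁹ K⁴, so P_net = -9.83 W — negative, meaning a net gain of 9.83 W.

Net gain ≈ 9.83 W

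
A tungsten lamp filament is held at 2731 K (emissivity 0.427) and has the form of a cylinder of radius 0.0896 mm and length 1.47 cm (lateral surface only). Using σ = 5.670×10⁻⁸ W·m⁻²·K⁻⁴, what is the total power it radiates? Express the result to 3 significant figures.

Lateral area A = 2πrL = 2π×8.96×10⁻⁵×0.0147 = 8.27571×10⁻⁶ m².
P = εσAT⁴ = 0.427 × 5.670×10⁻⁸ × 8.27571×10⁻⁶ × (2731)⁴ = 11.1 W.

P ≈ 11.1 W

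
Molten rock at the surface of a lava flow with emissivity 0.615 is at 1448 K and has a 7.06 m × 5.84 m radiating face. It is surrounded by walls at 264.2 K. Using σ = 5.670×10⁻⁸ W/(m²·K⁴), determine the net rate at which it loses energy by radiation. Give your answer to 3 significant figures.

Net loss ≈ 6.31×10⁶ W

Area A = 7.06 × 5.84 = 41.2304 m².
Net radiated power P_net = εσA(T⁴ − T₀⁴) = 0.615×5.670×10⁻⁸×41.2304×(1448⁴ − 264.2⁴).
T⁴ − T₀⁴ = 4.39617×10¹² − 4.87227×10⁹ = 4.39130×10¹² K⁴, so P_net = 6.31×10⁶ W.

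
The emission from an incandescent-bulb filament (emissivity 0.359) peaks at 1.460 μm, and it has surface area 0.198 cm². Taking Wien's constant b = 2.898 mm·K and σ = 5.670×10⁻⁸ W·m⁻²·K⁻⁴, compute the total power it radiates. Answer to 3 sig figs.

Wien's law: T = b/λ_max = 2.898×10⁻³/1.460×10⁻⁶ = 1984.93 K.
Area A = 0.198 cm² = 1.98×10⁻⁵ m².
Then P = εσAT⁴ = 0.359×5.670×10⁻⁸×1.98×10⁻⁵×(1984.93)⁴ = 6.26 W.

P ≈ 6.26 W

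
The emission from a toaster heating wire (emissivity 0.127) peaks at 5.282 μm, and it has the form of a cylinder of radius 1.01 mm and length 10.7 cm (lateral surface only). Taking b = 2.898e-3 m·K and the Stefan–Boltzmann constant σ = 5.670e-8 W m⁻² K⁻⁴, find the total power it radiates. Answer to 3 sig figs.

P ≈ 0.443 W

Wien's law: T = b/λ_max = 2.898×10⁻³/5.282×10⁻⁶ = 548.656 K.
Lateral area A = 2πrL = 2π×1.01×10⁻³×0.107 = 6.79024×10⁻⁴ m².
Then P = εσAT⁴ = 0.127×5.670×10⁻⁸×6.79024×10⁻⁴×(548.656)⁴ = 0.443 W.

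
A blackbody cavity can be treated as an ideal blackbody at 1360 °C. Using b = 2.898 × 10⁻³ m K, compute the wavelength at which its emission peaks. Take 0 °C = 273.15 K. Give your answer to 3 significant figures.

T = 1360 °C + 273.15 = 1633.15 K.
Wien's displacement law: λ_max = b/T = (2.898×10⁻³ m·K)/(1633.15 K) = 1.774×10⁻⁶ m.
That is 1.77 μm, in the infrared range.

λ_max ≈ 1.77 μm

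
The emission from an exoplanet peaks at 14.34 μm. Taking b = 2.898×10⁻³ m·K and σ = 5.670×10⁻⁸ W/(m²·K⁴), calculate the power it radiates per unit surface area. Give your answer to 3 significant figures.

I ≈ 94.6 W/m²

Wien's law: T = b/λ_max = 2.898×10⁻³/1.434×10⁻⁵ = 202.092 K.
Then I = σT⁴ = 5.670×10⁻⁸×(202.092)⁴ = 94.6 W/m².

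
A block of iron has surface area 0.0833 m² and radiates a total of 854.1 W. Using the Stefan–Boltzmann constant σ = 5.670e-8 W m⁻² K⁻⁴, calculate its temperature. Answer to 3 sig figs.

Area A = 0.0833 m².
P = σAT⁴ ⇒ T = (P/(σA))^(1/4) = (854.1/(5.670×10⁻⁸×0.0833))^(1/4) = 652 K.

T ≈ 652 K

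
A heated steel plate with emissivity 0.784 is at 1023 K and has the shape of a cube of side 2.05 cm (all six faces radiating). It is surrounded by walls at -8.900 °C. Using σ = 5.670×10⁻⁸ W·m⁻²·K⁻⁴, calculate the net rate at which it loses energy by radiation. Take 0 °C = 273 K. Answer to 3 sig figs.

Surroundings: T = -8.900 °C + 273 = 264.100 K.
Area A = 6s² = 6×(0.0205 m)² = 2.5215×10⁻³ m².
Net radiated power P_net = εσA(T⁴ − T₀⁴) = 0.784×5.670×10⁻⁸×2.5215×10⁻³×(1023⁴ − 264.100⁴).
T⁴ − T₀⁴ = 1.09522×10¹² − 4.86490×10⁹ = 1.09036×10¹² K⁴, so P_net = 122 W.

Net loss ≈ 122 W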